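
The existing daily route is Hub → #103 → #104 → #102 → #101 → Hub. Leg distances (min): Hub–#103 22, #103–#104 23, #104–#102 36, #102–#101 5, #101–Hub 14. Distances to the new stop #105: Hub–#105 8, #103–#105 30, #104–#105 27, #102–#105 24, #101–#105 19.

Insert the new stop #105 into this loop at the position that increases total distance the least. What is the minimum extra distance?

Insertion cost between consecutive stops i–j is d(i,#105) + d(#105,j) − d(i,j):
  between Hub and #103: 8 + 30 − 22 = 16
  between #103 and #104: 30 + 27 − 23 = 34
  between #104 and #102: 27 + 24 − 36 = 15
  between #102 and #101: 24 + 19 − 5 = 38
  between #101 and Hub: 19 + 8 − 14 = 13
Cheapest insertion is between #101 and Hub, adding 13.
New total = 100 + 13 = 113.

+13 min — insert #105 between #101 and Hub.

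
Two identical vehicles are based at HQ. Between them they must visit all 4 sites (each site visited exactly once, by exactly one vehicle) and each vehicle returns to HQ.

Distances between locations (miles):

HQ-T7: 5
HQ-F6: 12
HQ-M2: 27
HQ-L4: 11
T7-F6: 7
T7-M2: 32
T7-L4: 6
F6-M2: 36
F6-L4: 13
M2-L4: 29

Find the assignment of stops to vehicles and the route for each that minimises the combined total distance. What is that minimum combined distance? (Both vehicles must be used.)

Try each way of splitting the stops between the two vehicles (each non-empty) and, for each split, find the best tour for each vehicle:
  {T7} + {F6, M2, L4}: 10 + 81 = 91
  {F6} + {T7, M2, L4}: 24 + 67 = 91
  {T7, F6} + {M2, L4}: 24 + 67 = 91
  {M2} + {T7, F6, L4}: 54 + 36 = 90
  {T7, M2} + {F6, L4}: 64 + 36 = 100
  {F6, M2} + {T7, L4}: 75 + 22 = 97
  … (7 splits in total)
Best: vehicle 1 HQ → M2 → HQ = 54; vehicle 2 HQ → T7 → F6 → L4 → HQ = 36; combined 90.

Minimum combined distance: 90 miles.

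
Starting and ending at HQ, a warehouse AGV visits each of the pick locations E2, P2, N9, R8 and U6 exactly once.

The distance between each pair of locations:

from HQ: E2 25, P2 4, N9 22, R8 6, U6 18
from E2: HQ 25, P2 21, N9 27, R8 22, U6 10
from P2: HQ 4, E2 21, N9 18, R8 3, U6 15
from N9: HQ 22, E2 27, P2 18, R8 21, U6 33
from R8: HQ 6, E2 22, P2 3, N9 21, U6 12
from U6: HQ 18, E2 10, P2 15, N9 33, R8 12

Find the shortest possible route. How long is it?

Shortest round trip = 77.

With 5 stops there are 5!/2 = 60 distinct round trips (a route and its reverse cost the same).
HQ→E2→P2→N9→R8→U6→HQ: 25+21+18+21+12+18 = 115
HQ→E2→P2→N9→U6→R8→HQ: 25+21+18+33+12+6 = 115
HQ→E2→P2→R8→N9→U6→HQ: 25+21+3+21+33+18 = 121
HQ→E2→P2→R8→U6→N9→HQ: 25+21+3+12+33+22 = 116
HQ→E2→P2→U6→N9→R8→HQ: 25+21+15+33+21+6 = 121
HQ→E2→P2→U6→R8→N9→HQ: 25+21+15+12+21+22 = 116
HQ→E2→N9→P2→R8→U6→HQ: 25+27+18+3+12+18 = 103
HQ→E2→N9→P2→U6→R8→HQ: 25+27+18+15+12+6 = 103
HQ→E2→N9→R8→P2→U6→HQ: 25+27+21+3+15+18 = 109
HQ→E2→N9→R8→U6→P2→HQ: 25+27+21+12+15+4 = 104
HQ→E2→N9→U6→P2→R8→HQ: 25+27+33+15+3+6 = 109
HQ→E2→N9→U6→R8→P2→HQ: 25+27+33+12+3+4 = 104
HQ→E2→R8→P2→N9→U6→HQ: 25+22+3+18+33+18 = 119
HQ→E2→R8→P2→U6→N9→HQ: 25+22+3+15+33+22 = 120
… (46 more)
HQ→P2→N9→E2→U6→R8→HQ: 4+18+27+10+12+6 = 77  ← best
The minimum is 77.
One optimal route: HQ → P2 → N9 → E2 → U6 → R8 → HQ (or its reverse).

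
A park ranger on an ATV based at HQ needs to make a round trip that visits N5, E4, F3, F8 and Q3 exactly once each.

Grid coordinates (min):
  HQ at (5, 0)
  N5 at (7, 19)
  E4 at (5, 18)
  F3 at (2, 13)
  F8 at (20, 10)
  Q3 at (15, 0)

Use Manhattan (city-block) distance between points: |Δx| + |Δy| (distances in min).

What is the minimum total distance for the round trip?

Shortest round trip = 74 min.

There are 60 distinct closed tours to check (reversals are equivalent).
HQ → N5 → E4 → F3 → F8 → Q3 → HQ: 21+3+8+21+15+10 = 78
HQ → N5 → E4 → F3 → Q3 → F8 → HQ: 21+3+8+26+15+25 = 98
HQ → N5 → E4 → F8 → F3 → Q3 → HQ: 21+3+23+21+26+10 = 104
HQ → N5 → E4 → F8 → Q3 → F3 → HQ: 21+3+23+15+26+16 = 104
HQ → N5 → E4 → Q3 → F3 → F8 → HQ: 21+3+28+26+21+25 = 124
HQ → N5 → E4 → Q3 → F8 → F3 → HQ: 21+3+28+15+21+16 = 104
HQ → N5 → F3 → E4 → F8 → Q3 → HQ: 21+11+8+23+15+10 = 88
HQ → N5 → F3 → E4 → Q3 → F8 → HQ: 21+11+8+28+15+25 = 108
HQ → N5 → F3 → F8 → E4 → Q3 → HQ: 21+11+21+23+28+10 = 114
HQ → N5 → F3 → F8 → Q3 → E4 → HQ: 21+11+21+15+28+18 = 114
HQ → N5 → F3 → Q3 → E4 → F8 → HQ: 21+11+26+28+23+25 = 134
HQ → N5 → F3 → Q3 → F8 → E4 → HQ: 21+11+26+15+23+18 = 114
HQ → N5 → F8 → E4 → F3 → Q3 → HQ: 21+22+23+8+26+10 = 110
HQ → N5 → F8 → E4 → Q3 → F3 → HQ: 21+22+23+28+26+16 = 136
… (46 more)
HQ → F3 → E4 → N5 → F8 → Q3 → HQ: 16+8+3+22+15+10 = 74  ← best
The minimum is 74.
One optimal route: HQ → F3 → E4 → N5 → F8 → Q3 → HQ (or its reverse).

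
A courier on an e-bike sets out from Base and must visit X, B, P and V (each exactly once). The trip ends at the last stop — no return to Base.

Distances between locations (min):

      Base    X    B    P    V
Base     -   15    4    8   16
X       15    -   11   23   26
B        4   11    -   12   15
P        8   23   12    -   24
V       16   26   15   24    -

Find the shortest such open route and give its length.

There are 4! = 24 possible orderings.
Base → X → B → P → V: 15+11+12+24 = 62
Base → X → B → V → P: 15+11+15+24 = 65
Base → X → P → B → V: 15+23+12+15 = 65
Base → X → P → V → B: 15+23+24+15 = 77
Base → X → V → B → P: 15+26+15+12 = 68
Base → X → V → P → B: 15+26+24+12 = 77
Base → B → X → P → V: 4+11+23+24 = 62
Base → B → X → V → P: 4+11+26+24 = 65
Base → B → P → X → V: 4+12+23+26 = 65
Base → B → P → V → X: 4+12+24+26 = 66
Base → B → V → X → P: 4+15+26+23 = 68
Base → B → V → P → X: 4+15+24+23 = 66
Base → P → X → B → V: 8+23+11+15 = 57
Base → P → X → V → B: 8+23+26+15 = 72
… (10 more)
The minimum is 57.
One shortest path: Base → P → X → B → V.

Shortest open route: 57 min.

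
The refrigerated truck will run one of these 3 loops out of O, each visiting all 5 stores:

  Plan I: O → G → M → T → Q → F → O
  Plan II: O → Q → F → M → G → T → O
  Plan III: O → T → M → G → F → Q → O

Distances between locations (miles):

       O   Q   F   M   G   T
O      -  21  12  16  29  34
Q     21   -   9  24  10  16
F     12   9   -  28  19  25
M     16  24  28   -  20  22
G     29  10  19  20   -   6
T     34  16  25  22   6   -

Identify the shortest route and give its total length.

Shortest is Plan I, total 108 miles.

Plan I: 29 + 20 + 22 + 16 + 9 + 12 = 108
Plan II: 21 + 9 + 28 + 20 + 6 + 34 = 118
Plan III: 34 + 22 + 20 + 19 + 9 + 21 = 125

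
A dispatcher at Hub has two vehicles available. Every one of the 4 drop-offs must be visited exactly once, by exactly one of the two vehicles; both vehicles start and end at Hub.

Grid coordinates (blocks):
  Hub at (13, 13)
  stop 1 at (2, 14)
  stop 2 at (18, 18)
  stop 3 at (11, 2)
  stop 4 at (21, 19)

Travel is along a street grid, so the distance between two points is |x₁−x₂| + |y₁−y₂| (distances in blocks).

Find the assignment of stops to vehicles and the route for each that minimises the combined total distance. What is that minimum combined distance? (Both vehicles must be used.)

Minimum combined distance: 74 blocks.

Check every non-empty split of the stops between the two vehicles; for each half take its own optimal tour:
  {stop 1} + {stop 2, stop 3, stop 4}: 24 + 54 = 78
  {stop 2} + {stop 1, stop 3, stop 4}: 20 + 72 = 92
  {stop 1, stop 2} + {stop 3, stop 4}: 42 + 54 = 96
  {stop 3} + {stop 1, stop 2, stop 4}: 26 + 50 = 76
  {stop 1, stop 3} + {stop 2, stop 4}: 46 + 28 = 74
  {stop 2, stop 3} + {stop 1, stop 4}: 46 + 50 = 96
  … (7 splits in total)
Best: vehicle 1 Hub → stop 1 → stop 3 → Hub = 46; vehicle 2 Hub → stop 2 → stop 4 → Hub = 28; combined 74.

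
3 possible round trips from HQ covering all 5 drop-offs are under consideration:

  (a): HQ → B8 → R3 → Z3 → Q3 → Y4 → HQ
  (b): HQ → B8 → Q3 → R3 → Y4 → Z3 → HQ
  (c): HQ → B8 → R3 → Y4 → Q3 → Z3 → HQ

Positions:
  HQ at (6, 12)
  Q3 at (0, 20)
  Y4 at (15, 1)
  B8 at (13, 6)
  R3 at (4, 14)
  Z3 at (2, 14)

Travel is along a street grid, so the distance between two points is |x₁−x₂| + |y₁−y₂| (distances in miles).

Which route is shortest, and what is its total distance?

94 miles — (a) is the shortest.

(a): 13 + 17 + 2 + 8 + 34 + 20 = 94
(b): 13 + 27 + 10 + 24 + 26 + 6 = 106
(c): 13 + 17 + 24 + 34 + 8 + 6 = 102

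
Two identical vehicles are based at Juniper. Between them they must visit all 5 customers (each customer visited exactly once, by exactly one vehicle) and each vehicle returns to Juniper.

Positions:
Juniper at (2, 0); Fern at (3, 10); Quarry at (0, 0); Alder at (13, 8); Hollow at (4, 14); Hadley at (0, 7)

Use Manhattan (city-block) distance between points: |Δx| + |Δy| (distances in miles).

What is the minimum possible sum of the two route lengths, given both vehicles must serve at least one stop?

58 miles — the smallest possible combined total.

Check every non-empty split of the stops between the two vehicles; for each half take its own optimal tour:
  {Fern} + {Quarry, Alder, Hollow, Hadley}: 22 + 54 = 76
  {Quarry} + {Fern, Alder, Hollow, Hadley}: 4 + 54 = 58
  {Fern, Quarry} + {Alder, Hollow, Hadley}: 26 + 54 = 80
  {Alder} + {Fern, Quarry, Hollow, Hadley}: 38 + 36 = 74
  {Fern, Alder} + {Quarry, Hollow, Hadley}: 42 + 36 = 78
  {Quarry, Alder} + {Fern, Hollow, Hadley}: 42 + 36 = 78
  … (15 splits in total)
Best: vehicle 1 Juniper → Quarry → Juniper = 4; vehicle 2 Juniper → Fern → Hollow → Alder → Hadley → Juniper = 54; combined 58.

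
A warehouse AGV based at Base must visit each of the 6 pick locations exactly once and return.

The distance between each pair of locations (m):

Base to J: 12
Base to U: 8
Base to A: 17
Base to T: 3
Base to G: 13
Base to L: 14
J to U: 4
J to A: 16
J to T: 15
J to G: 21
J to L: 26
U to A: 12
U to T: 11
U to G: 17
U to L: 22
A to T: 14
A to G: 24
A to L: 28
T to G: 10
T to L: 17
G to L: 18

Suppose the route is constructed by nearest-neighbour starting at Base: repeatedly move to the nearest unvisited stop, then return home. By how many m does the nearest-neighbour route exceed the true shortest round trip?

The nearest-neighbour route is 8 m longer than optimal.

Base: T=3, U=8, J=12, G=13, L=14, A=17 ⇒ T
T: G=10, U=11, A=14, J=15, L=17 ⇒ G
G: U=17, L=18, J=21, A=24 ⇒ U
U: J=4, A=12, L=22 ⇒ J
J: A=16, L=26 ⇒ A
A: L=28 ⇒ L
NN route Base → T → G → U → J → A → L → Base costs 92.
Optimal: Base → J → U → A → T → G → L → Base costs 84 (by enumerating all 360 distinct tours).
Excess = 92 − 84 = 8.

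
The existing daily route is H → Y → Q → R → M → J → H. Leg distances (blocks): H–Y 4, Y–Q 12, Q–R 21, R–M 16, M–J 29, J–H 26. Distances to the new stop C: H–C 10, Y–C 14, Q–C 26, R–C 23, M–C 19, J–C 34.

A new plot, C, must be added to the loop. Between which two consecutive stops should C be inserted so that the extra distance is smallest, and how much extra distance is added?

Minimum extra distance: 18 blocks, inserting C between J and H.

Insertion cost between consecutive stops i–j is d(i,C) + d(C,j) − d(i,j):
  between H and Y: 10 + 14 − 4 = 20
  between Y and Q: 14 + 26 − 12 = 28
  between Q and R: 26 + 23 − 21 = 28
  between R and M: 23 + 19 − 16 = 26
  between M and J: 19 + 34 − 29 = 24
  between J and H: 34 + 10 − 26 = 18
Cheapest insertion is between J and H, adding 18.
New total = 108 + 18 = 126.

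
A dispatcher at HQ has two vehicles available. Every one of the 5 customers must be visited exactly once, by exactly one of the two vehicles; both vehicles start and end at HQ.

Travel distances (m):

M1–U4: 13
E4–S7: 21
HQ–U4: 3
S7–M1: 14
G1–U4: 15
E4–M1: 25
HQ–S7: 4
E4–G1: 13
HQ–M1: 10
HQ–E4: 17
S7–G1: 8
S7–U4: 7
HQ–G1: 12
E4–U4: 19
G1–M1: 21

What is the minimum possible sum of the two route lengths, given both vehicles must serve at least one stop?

66 m — the smallest possible combined total.

Try each way of splitting the stops between the two vehicles (each non-empty) and, for each split, find the best tour for each vehicle:
  {E4} + {S7, G1, M1, U4}: 34 + 49 = 83
  {S7} + {E4, G1, M1, U4}: 8 + 66 = 74
  {E4, S7} + {G1, M1, U4}: 42 + 49 = 91
  {G1} + {E4, S7, M1, U4}: 24 + 65 = 89
  {E4, G1} + {S7, M1, U4}: 42 + 34 = 76
  {S7, G1} + {E4, M1, U4}: 24 + 57 = 81
  … (15 splits in total)
  {E4, S7, G1, M1} + {U4}: 60 + 6 = 66  ← best
Best: vehicle 1 HQ → S7 → G1 → E4 → M1 → HQ = 60; vehicle 2 HQ → U4 → HQ = 6; combined 66.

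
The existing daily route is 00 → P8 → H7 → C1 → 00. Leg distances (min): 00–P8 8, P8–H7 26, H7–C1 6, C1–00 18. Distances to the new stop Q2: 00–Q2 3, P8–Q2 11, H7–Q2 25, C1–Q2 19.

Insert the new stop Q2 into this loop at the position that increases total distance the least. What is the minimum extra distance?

Adding 4 min by placing Q2 on the C1–00 leg.

Insertion cost between consecutive stops i–j is d(i,Q2) + d(Q2,j) − d(i,j):
  between 00 and P8: 3 + 11 − 8 = 6
  between P8 and H7: 11 + 25 − 26 = 10
  between H7 and C1: 25 + 19 − 6 = 38
  between C1 and 00: 19 + 3 − 18 = 4
Cheapest insertion is between C1 and 00, adding 4.
New total = 58 + 4 = 62.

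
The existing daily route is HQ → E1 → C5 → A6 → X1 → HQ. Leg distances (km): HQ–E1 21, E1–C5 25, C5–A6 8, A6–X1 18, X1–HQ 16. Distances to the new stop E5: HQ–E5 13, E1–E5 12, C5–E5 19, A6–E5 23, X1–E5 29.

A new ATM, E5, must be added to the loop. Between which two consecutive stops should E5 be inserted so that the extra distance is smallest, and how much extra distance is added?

+4 km — insert E5 between HQ and E1.

Insertion cost between consecutive stops i–j is d(i,E5) + d(E5,j) − d(i,j):
  between HQ and E1: 13 + 12 − 21 = 4
  between E1 and C5: 12 + 19 − 25 = 6
  between C5 and A6: 19 + 23 − 8 = 34
  between A6 and X1: 23 + 29 − 18 = 34
  between X1 and HQ: 29 + 13 − 16 = 26
Cheapest insertion is between HQ and E1, adding 4.
New total = 88 + 4 = 92.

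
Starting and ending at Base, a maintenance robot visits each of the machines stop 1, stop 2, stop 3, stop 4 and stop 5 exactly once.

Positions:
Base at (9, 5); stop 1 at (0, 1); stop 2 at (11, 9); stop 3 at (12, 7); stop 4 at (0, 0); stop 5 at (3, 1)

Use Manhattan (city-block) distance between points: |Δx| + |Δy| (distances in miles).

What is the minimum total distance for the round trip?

With 5 stops there are 5!/2 = 60 distinct round trips (a route and its reverse cost the same).
Base→stop 1→stop 2→stop 3→stop 4→stop 5→Base: 13+19+3+19+4+10 = 68
Base→stop 1→stop 2→stop 3→stop 5→stop 4→Base: 13+19+3+15+4+14 = 68
Base→stop 1→stop 2→stop 4→stop 3→stop 5→Base: 13+19+20+19+15+10 = 96
Base→stop 1→stop 2→stop 4→stop 5→stop 3→Base: 13+19+20+4+15+5 = 76
Base→stop 1→stop 2→stop 5→stop 3→stop 4→Base: 13+19+16+15+19+14 = 96
Base→stop 1→stop 2→stop 5→stop 4→stop 3→Base: 13+19+16+4+19+5 = 76
Base→stop 1→stop 3→stop 2→stop 4→stop 5→Base: 13+18+3+20+4+10 = 68
Base→stop 1→stop 3→stop 2→stop 5→stop 4→Base: 13+18+3+16+4+14 = 68
Base→stop 1→stop 3→stop 4→stop 2→stop 5→Base: 13+18+19+20+16+10 = 96
Base→stop 1→stop 3→stop 4→stop 5→stop 2→Base: 13+18+19+4+16+6 = 76
Base→stop 1→stop 3→stop 5→stop 2→stop 4→Base: 13+18+15+16+20+14 = 96
Base→stop 1→stop 3→stop 5→stop 4→stop 2→Base: 13+18+15+4+20+6 = 76
Base→stop 1→stop 4→stop 2→stop 3→stop 5→Base: 13+1+20+3+15+10 = 62
Base→stop 1→stop 4→stop 2→stop 5→stop 3→Base: 13+1+20+16+15+5 = 70
… (46 more)
Base→stop 1→stop 4→stop 5→stop 2→stop 3→Base: 13+1+4+16+3+5 = 42  ← best
The minimum is 42.
One optimal route: Base → stop 1 → stop 4 → stop 5 → stop 2 → stop 3 → Base (or its reverse).

Shortest round trip = 42 miles.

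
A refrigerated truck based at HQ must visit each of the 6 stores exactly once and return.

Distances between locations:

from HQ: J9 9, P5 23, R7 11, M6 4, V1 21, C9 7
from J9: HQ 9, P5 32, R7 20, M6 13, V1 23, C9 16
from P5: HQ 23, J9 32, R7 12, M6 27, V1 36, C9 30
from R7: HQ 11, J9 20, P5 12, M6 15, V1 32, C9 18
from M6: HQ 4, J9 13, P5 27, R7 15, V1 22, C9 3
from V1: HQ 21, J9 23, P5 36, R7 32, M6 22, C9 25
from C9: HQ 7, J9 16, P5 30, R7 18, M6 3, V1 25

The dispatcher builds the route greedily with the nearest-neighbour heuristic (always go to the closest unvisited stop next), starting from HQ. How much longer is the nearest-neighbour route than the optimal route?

The nearest-neighbour route is 7 longer than optimal.

From HQ: M6=4, C9=7, J9=9, R7=11, V1=21, P5=23 → choose M6 (4).
From M6: C9=3, J9=13, R7=15, V1=22, P5=27 → choose C9 (3).
From C9: J9=16, R7=18, V1=25, P5=30 → choose J9 (16).
From J9: R7=20, V1=23, P5=32 → choose R7 (20).
From R7: P5=12, V1=32 → choose P5 (12).
From P5: V1=36 → choose V1 (36).
NN route HQ → M6 → C9 → J9 → R7 → P5 → V1 → HQ costs 112.
Optimal: HQ → J9 → V1 → P5 → R7 → M6 → C9 → HQ costs 105 (by enumerating all 360 distinct tours).
Excess = 112 − 105 = 7.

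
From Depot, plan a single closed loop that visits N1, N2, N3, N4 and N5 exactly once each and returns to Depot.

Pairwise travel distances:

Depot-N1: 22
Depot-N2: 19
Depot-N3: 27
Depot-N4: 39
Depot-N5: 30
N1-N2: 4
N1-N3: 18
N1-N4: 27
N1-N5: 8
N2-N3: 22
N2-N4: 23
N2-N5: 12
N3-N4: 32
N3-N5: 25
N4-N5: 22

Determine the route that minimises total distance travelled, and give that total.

112 — the shortest possible round trip.

With 5 stops there are 5!/2 = 60 distinct round trips (a route and its reverse cost the same).
Depot → N1 → N2 → N3 → N4 → N5 → Depot: 22+4+22+32+22+30 = 132
Depot → N1 → N2 → N3 → N5 → N4 → Depot: 22+4+22+25+22+39 = 134
Depot → N1 → N2 → N4 → N3 → N5 → Depot: 22+4+23+32+25+30 = 136
Depot → N1 → N2 → N4 → N5 → N3 → Depot: 22+4+23+22+25+27 = 123
Depot → N1 → N2 → N5 → N3 → N4 → Depot: 22+4+12+25+32+39 = 134
Depot → N1 → N2 → N5 → N4 → N3 → Depot: 22+4+12+22+32+27 = 119
Depot → N1 → N3 → N2 → N4 → N5 → Depot: 22+18+22+23+22+30 = 137
Depot → N1 → N3 → N2 → N5 → N4 → Depot: 22+18+22+12+22+39 = 135
Depot → N1 → N3 → N4 → N2 → N5 → Depot: 22+18+32+23+12+30 = 137
Depot → N1 → N3 → N4 → N5 → N2 → Depot: 22+18+32+22+12+19 = 125
Depot → N1 → N3 → N5 → N2 → N4 → Depot: 22+18+25+12+23+39 = 139
Depot → N1 → N3 → N5 → N4 → N2 → Depot: 22+18+25+22+23+19 = 129
Depot → N1 → N4 → N2 → N3 → N5 → Depot: 22+27+23+22+25+30 = 149
Depot → N1 → N4 → N2 → N5 → N3 → Depot: 22+27+23+12+25+27 = 136
… (46 more)
Depot → N2 → N1 → N5 → N4 → N3 → Depot: 19+4+8+22+32+27 = 112  ← best
The minimum is 112.
One optimal route: Depot → N2 → N1 → N5 → N4 → N3 → Depot (or its reverse).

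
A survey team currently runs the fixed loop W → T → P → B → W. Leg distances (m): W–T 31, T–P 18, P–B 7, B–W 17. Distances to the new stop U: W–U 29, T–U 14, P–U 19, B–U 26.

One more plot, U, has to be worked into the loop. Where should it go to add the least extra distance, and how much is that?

Insertion cost between consecutive stops i–j is d(i,U) + d(U,j) − d(i,j):
  between W and T: 29 + 14 − 31 = 12
  between T and P: 14 + 19 − 18 = 15
  between P and B: 19 + 26 − 7 = 38
  between B and W: 26 + 29 − 17 = 38
Cheapest insertion is between W and T, adding 12.
New total = 73 + 12 = 85.

Adding 12 m by placing U on the W–T leg.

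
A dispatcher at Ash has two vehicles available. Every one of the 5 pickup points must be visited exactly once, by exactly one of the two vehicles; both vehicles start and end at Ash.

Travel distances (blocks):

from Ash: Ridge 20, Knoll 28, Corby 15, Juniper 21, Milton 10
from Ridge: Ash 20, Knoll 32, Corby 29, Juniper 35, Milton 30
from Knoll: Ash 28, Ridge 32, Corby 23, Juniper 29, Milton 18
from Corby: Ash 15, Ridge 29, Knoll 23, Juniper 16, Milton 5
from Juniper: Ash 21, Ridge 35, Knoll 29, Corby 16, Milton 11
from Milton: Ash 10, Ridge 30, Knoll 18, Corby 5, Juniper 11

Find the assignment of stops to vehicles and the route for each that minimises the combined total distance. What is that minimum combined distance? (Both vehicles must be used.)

Minimum combined distance: 128 blocks.

There are 2^4 − 1 = 15 ways to divide the 5 stops into two non-empty groups. For each, the best each vehicle can do is its own shortest tour through its group:
  {Ridge} + {Knoll, Corby, Juniper, Milton}: 40 + 88 = 128
  {Knoll} + {Ridge, Corby, Juniper, Milton}: 56 + 86 = 142
  {Ridge, Knoll} + {Corby, Juniper, Milton}: 80 + 52 = 132
  {Corby} + {Ridge, Knoll, Juniper, Milton}: 30 + 102 = 132
  {Ridge, Corby} + {Knoll, Juniper, Milton}: 64 + 78 = 142
  {Knoll, Corby} + {Ridge, Juniper, Milton}: 66 + 76 = 142
  … (15 splits in total)
Best: vehicle 1 Ash → Ridge → Ash = 40; vehicle 2 Ash → Knoll → Corby → Juniper → Milton → Ash = 88; combined 128.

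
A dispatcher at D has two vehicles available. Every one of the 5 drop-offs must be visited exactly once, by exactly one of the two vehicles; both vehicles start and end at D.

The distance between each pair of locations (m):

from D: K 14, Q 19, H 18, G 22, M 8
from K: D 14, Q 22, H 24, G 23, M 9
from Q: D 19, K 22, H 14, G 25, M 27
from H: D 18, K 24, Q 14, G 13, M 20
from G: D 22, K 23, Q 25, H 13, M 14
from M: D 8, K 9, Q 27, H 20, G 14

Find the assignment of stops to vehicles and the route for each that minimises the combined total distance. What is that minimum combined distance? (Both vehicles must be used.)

Check every non-empty split of the stops between the two vehicles; for each half take its own optimal tour:
  {K} + {Q, H, G, M}: 28 + 68 = 96
  {Q} + {K, H, G, M}: 38 + 68 = 106
  {K, Q} + {H, G, M}: 55 + 53 = 108
  {H} + {K, Q, G, M}: 36 + 81 = 117
  {K, H} + {Q, G, M}: 56 + 66 = 122
  {Q, H} + {K, G, M}: 51 + 59 = 110
  … (15 splits in total)
Best: vehicle 1 D → K → D = 28; vehicle 2 D → Q → H → G → M → D = 68; combined 96.

96 m — the smallest possible combined total.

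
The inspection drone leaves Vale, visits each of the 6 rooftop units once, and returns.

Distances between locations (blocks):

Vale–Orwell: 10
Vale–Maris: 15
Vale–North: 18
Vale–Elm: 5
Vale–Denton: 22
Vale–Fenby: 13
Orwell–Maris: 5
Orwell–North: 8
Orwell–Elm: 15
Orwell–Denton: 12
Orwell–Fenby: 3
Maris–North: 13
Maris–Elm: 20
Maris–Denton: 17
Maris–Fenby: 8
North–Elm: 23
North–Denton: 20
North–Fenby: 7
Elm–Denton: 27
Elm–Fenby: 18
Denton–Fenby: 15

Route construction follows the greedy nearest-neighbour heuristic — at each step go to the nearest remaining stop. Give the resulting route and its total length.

82 blocks along Vale → Elm → Orwell → Fenby → North → Maris → Denton → Vale.

At Vale the remaining stops are Elm 5, Orwell 10, Fenby 13, Maris 15, North 18, Denton 22; go to Elm.
At Elm the remaining stops are Orwell 15, Fenby 18, Maris 20, North 23, Denton 27; go to Orwell.
At Orwell the remaining stops are Fenby 3, Maris 5, North 8, Denton 12; go to Fenby.
At Fenby the remaining stops are North 7, Maris 8, Denton 15; go to North.
At North the remaining stops are Maris 13, Denton 20; go to Maris.
At Maris the remaining stops are Denton 17; go to Denton.
Return Denton→Vale: 22.
Total = 5 + 15 + 3 + 7 + 13 + 17 + 22 = 82.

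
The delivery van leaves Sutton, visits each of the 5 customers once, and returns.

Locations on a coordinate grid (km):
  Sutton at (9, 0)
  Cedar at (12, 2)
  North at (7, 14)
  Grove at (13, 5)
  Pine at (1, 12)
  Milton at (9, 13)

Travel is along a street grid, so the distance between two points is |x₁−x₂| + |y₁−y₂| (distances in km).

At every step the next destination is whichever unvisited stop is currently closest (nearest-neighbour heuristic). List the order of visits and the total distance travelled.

Nearest-neighbour total = 52 km; route Sutton → Cedar → Grove → Milton → North → Pine → Sutton.

From Sutton: distances to unvisited — Cedar=5, Grove=9, Milton=13, North=16, Pine=20. Nearest is Cedar (5).
From Cedar: distances to unvisited — Grove=4, Milton=14, North=17, Pine=21. Nearest is Grove (4).
From Grove: distances to unvisited — Milton=12, North=15, Pine=19. Nearest is Milton (12).
From Milton: distances to unvisited — North=3, Pine=9. Nearest is North (3).
From North: distances to unvisited — Pine=8. Nearest is Pine (8).
Return Pine→Sutton: 20.
Total = 5 + 4 + 12 + 3 + 8 + 20 = 52.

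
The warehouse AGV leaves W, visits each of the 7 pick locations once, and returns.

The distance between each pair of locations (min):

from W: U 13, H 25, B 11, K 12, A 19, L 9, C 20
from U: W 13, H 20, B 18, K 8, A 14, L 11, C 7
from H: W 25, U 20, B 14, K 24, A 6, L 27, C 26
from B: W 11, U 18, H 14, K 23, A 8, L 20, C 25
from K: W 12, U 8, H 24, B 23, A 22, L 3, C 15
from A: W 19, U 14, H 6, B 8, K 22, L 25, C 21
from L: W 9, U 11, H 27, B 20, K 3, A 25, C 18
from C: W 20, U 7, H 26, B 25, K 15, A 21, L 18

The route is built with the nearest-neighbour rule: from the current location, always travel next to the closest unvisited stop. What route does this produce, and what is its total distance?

W → [L:9 / B:11 / K:12 / U:13 / A:19 / C:20 / H:25] → L (9)
L → [K:3 / U:11 / C:18 / B:20 / A:25 / H:27] → K (3)
K → [U:8 / C:15 / A:22 / B:23 / H:24] → U (8)
U → [C:7 / A:14 / B:18 / H:20] → C (7)
C → [A:21 / B:25 / H:26] → A (21)
A → [H:6 / B:8] → H (6)
H → [B:14] → B (14)
Return B→W: 11.
Total = 9 + 3 + 8 + 7 + 21 + 6 + 14 + 11 = 79.

Nearest-neighbour total = 79 min; route W → L → K → U → C → A → H → B → W.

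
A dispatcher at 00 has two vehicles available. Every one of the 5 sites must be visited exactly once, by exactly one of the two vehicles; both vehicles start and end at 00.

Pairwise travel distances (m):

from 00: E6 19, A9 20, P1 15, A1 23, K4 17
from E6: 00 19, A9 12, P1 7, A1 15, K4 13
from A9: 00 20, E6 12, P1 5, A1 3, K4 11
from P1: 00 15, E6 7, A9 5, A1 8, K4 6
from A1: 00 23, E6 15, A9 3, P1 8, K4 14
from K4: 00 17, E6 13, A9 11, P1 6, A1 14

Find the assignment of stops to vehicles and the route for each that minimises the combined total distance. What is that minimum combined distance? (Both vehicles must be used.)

Try each way of splitting the stops between the two vehicles (each non-empty) and, for each split, find the best tour for each vehicle:
  {E6} + {A9, P1, A1, K4}: 38 + 54 = 92
  {A9} + {E6, P1, A1, K4}: 40 + 65 = 105
  {E6, A9} + {P1, A1, K4}: 51 + 54 = 105
  {P1} + {E6, A9, A1, K4}: 30 + 65 = 95
  {E6, P1} + {A9, A1, K4}: 41 + 54 = 95
  {A9, P1} + {E6, A1, K4}: 40 + 65 = 105
  … (15 splits in total)
  {E6, A9, P1, A1} + {K4}: 57 + 34 = 91  ← best
Best: vehicle 1 00 → E6 → A9 → A1 → P1 → 00 = 57; vehicle 2 00 → K4 → 00 = 34; combined 91.

Minimum combined distance: 91 m.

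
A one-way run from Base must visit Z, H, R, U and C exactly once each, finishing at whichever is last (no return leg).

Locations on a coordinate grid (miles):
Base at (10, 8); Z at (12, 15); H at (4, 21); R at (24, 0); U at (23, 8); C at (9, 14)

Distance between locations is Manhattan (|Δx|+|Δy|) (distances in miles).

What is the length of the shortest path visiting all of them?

Minimum one-way distance = 60 miles.

There are 5! = 120 possible orderings.
Base - Z - H - R - U - C: 9+14+41+9+20 = 93
Base - Z - H - R - C - U: 9+14+41+29+20 = 113
Base - Z - H - U - R - C: 9+14+32+9+29 = 93
Base - Z - H - U - C - R: 9+14+32+20+29 = 104
Base - Z - H - C - R - U: 9+14+12+29+9 = 73
Base - Z - H - C - U - R: 9+14+12+20+9 = 64
Base - Z - R - H - U - C: 9+27+41+32+20 = 129
Base - Z - R - H - C - U: 9+27+41+12+20 = 109
Base - Z - R - U - H - C: 9+27+9+32+12 = 89
Base - Z - R - U - C - H: 9+27+9+20+12 = 77
Base - Z - R - C - H - U: 9+27+29+12+32 = 109
Base - Z - R - C - U - H: 9+27+29+20+32 = 117
Base - Z - U - H - R - C: 9+18+32+41+29 = 129
Base - Z - U - H - C - R: 9+18+32+12+29 = 100
… (106 more)
Base - C - H - Z - U - R: 7+12+14+18+9 = 60  ← best
The minimum is 60.
One shortest path: Base → C → H → Z → U → R.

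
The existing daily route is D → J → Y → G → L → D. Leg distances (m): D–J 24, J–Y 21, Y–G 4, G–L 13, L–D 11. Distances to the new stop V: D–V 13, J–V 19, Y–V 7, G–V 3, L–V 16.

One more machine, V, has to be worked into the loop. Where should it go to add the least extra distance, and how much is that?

Insertion cost between consecutive stops i–j is d(i,V) + d(V,j) − d(i,j):
  between D and J: 13 + 19 − 24 = 8
  between J and Y: 19 + 7 − 21 = 5
  between Y and G: 7 + 3 − 4 = 6
  between G and L: 3 + 16 − 13 = 6
  between L and D: 16 + 13 − 11 = 18
Cheapest insertion is between J and Y, adding 5.
New total = 73 + 5 = 78.

Adding 5 m by placing V on the J–Y leg.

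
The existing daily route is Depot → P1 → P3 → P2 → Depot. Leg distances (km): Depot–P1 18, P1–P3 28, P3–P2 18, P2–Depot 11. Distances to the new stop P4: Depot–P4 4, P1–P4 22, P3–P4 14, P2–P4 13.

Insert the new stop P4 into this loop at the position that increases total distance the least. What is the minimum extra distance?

Insertion cost between consecutive stops i–j is d(i,P4) + d(P4,j) − d(i,j):
  between Depot and P1: 4 + 22 − 18 = 8
  between P1 and P3: 22 + 14 − 28 = 8
  between P3 and P2: 14 + 13 − 18 = 9
  between P2 and Depot: 13 + 4 − 11 = 6
Cheapest insertion is between P2 and Depot, adding 6.
New total = 75 + 6 = 81.

Minimum extra distance: 6 km, inserting P4 between P2 and Depot.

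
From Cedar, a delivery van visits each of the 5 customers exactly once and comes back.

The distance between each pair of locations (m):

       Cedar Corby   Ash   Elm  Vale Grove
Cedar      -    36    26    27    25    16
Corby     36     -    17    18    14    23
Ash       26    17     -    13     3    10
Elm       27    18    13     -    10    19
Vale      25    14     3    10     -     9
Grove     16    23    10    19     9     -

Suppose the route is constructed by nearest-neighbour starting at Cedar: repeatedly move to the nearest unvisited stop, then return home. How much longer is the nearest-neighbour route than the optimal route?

From Cedar: Grove=16, Vale=25, Ash=26, Elm=27, Corby=36 → choose Grove (16).
From Grove: Vale=9, Ash=10, Elm=19, Corby=23 → choose Vale (9).
From Vale: Ash=3, Elm=10, Corby=14 → choose Ash (3).
From Ash: Elm=13, Corby=17 → choose Elm (13).
From Elm: Corby=18 → choose Corby (18).
NN route Cedar → Grove → Vale → Ash → Elm → Corby → Cedar costs 95.
Optimal: Cedar → Elm → Corby → Vale → Ash → Grove → Cedar costs 88 (by enumerating all 60 distinct tours).
Excess = 95 − 88 = 7.

7 m longer than the optimal tour.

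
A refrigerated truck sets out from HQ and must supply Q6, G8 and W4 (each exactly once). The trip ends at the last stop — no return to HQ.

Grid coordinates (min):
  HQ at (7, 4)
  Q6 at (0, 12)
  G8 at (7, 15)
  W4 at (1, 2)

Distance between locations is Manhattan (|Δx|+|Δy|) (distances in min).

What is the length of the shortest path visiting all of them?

Minimum one-way distance = 29 min.

There are 3! = 6 possible orderings.
HQ - Q6 - G8 - W4: 15+10+19 = 44
HQ - Q6 - W4 - G8: 15+11+19 = 45
HQ - G8 - Q6 - W4: 11+10+11 = 32
HQ - G8 - W4 - Q6: 11+19+11 = 41
HQ - W4 - Q6 - G8: 8+11+10 = 29
HQ - W4 - G8 - Q6: 8+19+10 = 37
The minimum is 29.
One shortest path: HQ → W4 → Q6 → G8.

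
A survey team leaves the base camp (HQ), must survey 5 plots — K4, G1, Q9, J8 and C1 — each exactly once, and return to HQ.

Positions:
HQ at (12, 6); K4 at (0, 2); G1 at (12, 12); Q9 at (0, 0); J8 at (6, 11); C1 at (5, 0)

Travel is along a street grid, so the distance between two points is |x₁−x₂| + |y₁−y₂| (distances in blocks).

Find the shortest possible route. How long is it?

Shortest round trip = 48 blocks.

HQ-K4-G1-Q9-J8-C1-HQ: 16+22+24+17+12+13 = 104
HQ-K4-G1-Q9-C1-J8-HQ: 16+22+24+5+12+11 = 90
HQ-K4-G1-J8-Q9-C1-HQ: 16+22+7+17+5+13 = 80
HQ-K4-G1-J8-C1-Q9-HQ: 16+22+7+12+5+18 = 80
HQ-K4-G1-C1-Q9-J8-HQ: 16+22+19+5+17+11 = 90
HQ-K4-G1-C1-J8-Q9-HQ: 16+22+19+12+17+18 = 104
HQ-K4-Q9-G1-J8-C1-HQ: 16+2+24+7+12+13 = 74
HQ-K4-Q9-G1-C1-J8-HQ: 16+2+24+19+12+11 = 84
HQ-K4-Q9-J8-G1-C1-HQ: 16+2+17+7+19+13 = 74
HQ-K4-Q9-J8-C1-G1-HQ: 16+2+17+12+19+6 = 72
HQ-K4-Q9-C1-G1-J8-HQ: 16+2+5+19+7+11 = 60
HQ-K4-Q9-C1-J8-G1-HQ: 16+2+5+12+7+6 = 48
HQ-K4-J8-G1-Q9-C1-HQ: 16+15+7+24+5+13 = 80
HQ-K4-J8-G1-C1-Q9-HQ: 16+15+7+19+5+18 = 80
… (46 more)
The minimum is 48.
One optimal route: HQ → K4 → Q9 → C1 → J8 → G1 → HQ (or its reverse).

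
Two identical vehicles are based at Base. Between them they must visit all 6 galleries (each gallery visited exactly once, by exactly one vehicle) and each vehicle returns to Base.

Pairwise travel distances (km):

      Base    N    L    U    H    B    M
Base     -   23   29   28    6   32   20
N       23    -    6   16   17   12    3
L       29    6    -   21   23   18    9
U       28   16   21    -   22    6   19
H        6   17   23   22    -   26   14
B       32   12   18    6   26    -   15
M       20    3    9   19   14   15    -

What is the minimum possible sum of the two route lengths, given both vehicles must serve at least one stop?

Minimum combined distance: 93 km.

Check every non-empty split of the stops between the two vehicles; for each half take its own optimal tour:
  {N} + {L, U, H, B, M}: 46 + 81 = 127
  {L} + {N, U, H, B, M}: 58 + 69 = 127
  {N, L} + {U, H, B, M}: 58 + 69 = 127
  {U} + {N, L, H, B, M}: 56 + 79 = 135
  {N, U} + {L, H, B, M}: 67 + 79 = 146
  {L, U} + {N, H, B, M}: 78 + 67 = 145
  … (31 splits in total)
  {H} + {N, L, U, B, M}: 12 + 81 = 93  ← best
Best: vehicle 1 Base → H → Base = 12; vehicle 2 Base → U → B → N → L → M → Base = 81; combined 93.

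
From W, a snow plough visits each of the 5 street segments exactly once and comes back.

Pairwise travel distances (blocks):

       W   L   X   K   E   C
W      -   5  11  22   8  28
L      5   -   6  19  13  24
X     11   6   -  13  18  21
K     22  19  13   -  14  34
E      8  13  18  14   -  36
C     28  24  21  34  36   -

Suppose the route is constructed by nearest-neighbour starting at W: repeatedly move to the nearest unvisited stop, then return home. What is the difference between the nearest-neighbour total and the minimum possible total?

17 blocks longer than the optimal tour.

From W: L=5, E=8, X=11, K=22, C=28 → choose L (5).
From L: X=6, E=13, K=19, C=24 → choose X (6).
From X: K=13, E=18, C=21 → choose K (13).
From K: E=14, C=34 → choose E (14).
From E: C=36 → choose C (36).
NN route W → L → X → K → E → C → W costs 102.
Optimal: W → L → C → X → K → E → W costs 85 (by enumerating all 60 distinct tours).
Excess = 102 − 85 = 17.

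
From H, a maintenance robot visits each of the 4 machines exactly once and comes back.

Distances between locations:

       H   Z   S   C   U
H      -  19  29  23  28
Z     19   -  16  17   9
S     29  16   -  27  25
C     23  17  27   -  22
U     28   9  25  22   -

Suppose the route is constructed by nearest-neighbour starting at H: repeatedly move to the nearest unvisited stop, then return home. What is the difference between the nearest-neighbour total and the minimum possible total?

7 longer than the optimal tour.

From H: Z=19, C=23, U=28, S=29 → choose Z (19).
From Z: U=9, S=16, C=17 → choose U (9).
From U: C=22, S=25 → choose C (22).
From C: S=27 → choose S (27).
NN route H → Z → U → C → S → H costs 106.
Optimal: H → S → Z → U → C → H costs 99 (by enumerating all 12 distinct tours).
Excess = 106 − 99 = 7.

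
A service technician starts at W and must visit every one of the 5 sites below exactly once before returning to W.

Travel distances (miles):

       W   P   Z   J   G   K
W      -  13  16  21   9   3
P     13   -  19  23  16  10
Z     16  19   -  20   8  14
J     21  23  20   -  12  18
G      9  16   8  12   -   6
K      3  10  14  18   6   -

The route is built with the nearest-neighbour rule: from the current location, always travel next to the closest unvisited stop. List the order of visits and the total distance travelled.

From W: distances to unvisited — K=3, G=9, P=13, Z=16, J=21. Nearest is K (3).
From K: distances to unvisited — G=6, P=10, Z=14, J=18. Nearest is G (6).
From G: distances to unvisited — Z=8, J=12, P=16. Nearest is Z (8).
From Z: distances to unvisited — P=19, J=20. Nearest is P (19).
From P: distances to unvisited — J=23. Nearest is J (23).
Return J→W: 21.
Total = 3 + 6 + 8 + 19 + 23 + 21 = 80.

Nearest-neighbour total = 80 miles; route W → K → G → Z → P → J → W.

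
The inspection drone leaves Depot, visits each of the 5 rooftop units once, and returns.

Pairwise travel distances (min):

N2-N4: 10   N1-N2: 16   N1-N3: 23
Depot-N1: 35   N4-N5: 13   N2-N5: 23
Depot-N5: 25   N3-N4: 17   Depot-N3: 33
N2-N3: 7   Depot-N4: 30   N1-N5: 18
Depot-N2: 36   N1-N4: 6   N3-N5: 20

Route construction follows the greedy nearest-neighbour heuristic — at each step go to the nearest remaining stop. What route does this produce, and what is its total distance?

Depot → [N5:25 / N4:30 / N3:33 / N1:35 / N2:36] → N5 (25)
N5 → [N4:13 / N1:18 / N3:20 / N2:23] → N4 (13)
N4 → [N1:6 / N2:10 / N3:17] → N1 (6)
N1 → [N2:16 / N3:23] → N2 (16)
N2 → [N3:7] → N3 (7)
Return N3→Depot: 33.
Total = 25 + 13 + 6 + 16 + 7 + 33 = 100.

Nearest-neighbour total = 100 min; route Depot → N5 → N4 → N1 → N2 → N3 → Depot.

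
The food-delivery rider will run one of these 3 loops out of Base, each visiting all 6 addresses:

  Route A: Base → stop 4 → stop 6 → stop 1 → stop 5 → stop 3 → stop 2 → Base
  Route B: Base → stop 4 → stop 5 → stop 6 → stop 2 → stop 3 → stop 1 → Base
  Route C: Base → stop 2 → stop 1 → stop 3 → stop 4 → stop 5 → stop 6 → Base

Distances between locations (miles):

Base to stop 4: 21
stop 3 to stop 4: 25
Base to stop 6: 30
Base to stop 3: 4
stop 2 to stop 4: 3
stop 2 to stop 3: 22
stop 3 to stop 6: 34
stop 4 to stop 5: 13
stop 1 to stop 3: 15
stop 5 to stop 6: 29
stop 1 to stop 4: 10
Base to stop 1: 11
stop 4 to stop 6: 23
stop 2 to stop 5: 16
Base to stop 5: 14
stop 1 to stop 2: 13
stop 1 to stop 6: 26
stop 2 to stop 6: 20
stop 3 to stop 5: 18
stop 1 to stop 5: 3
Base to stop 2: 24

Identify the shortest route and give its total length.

Route A: 21 + 23 + 26 + 3 + 18 + 22 + 24 = 137
Route B: 21 + 13 + 29 + 20 + 22 + 15 + 11 = 131
Route C: 24 + 13 + 15 + 25 + 13 + 29 + 30 = 149

131 miles — Route B is the shortest.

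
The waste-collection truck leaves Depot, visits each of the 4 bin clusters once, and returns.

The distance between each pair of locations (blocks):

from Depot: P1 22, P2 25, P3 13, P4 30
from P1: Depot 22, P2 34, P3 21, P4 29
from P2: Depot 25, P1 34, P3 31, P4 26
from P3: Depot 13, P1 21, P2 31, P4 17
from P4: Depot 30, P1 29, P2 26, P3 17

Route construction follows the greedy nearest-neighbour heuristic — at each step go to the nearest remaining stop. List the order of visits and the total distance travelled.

Depot → [P3:13 / P1:22 / P2:25 / P4:30] → P3 (13)
P3 → [P4:17 / P1:21 / P2:31] → P4 (17)
P4 → [P2:26 / P1:29] → P2 (26)
P2 → [P1:34] → P1 (34)
Return P1→Depot: 22.
Total = 13 + 17 + 26 + 34 + 22 = 112.

112 blocks along Depot → P3 → P4 → P2 → P1 → Depot.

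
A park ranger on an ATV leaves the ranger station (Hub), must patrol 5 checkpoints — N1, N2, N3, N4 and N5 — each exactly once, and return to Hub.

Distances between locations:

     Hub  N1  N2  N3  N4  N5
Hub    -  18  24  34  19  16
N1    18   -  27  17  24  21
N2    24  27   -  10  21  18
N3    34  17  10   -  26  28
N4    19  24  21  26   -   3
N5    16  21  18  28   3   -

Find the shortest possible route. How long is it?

85 — the shortest possible round trip.

With 5 stops there are 5!/2 = 60 distinct round trips (a route and its reverse cost the same).
Hub→N1→N2→N3→N4→N5→Hub: 18+27+10+26+3+16 = 100
Hub→N1→N2→N3→N5→N4→Hub: 18+27+10+28+3+19 = 105
Hub→N1→N2→N4→N3→N5→Hub: 18+27+21+26+28+16 = 136
Hub→N1→N2→N4→N5→N3→Hub: 18+27+21+3+28+34 = 131
Hub→N1→N2→N5→N3→N4→Hub: 18+27+18+28+26+19 = 136
Hub→N1→N2→N5→N4→N3→Hub: 18+27+18+3+26+34 = 126
Hub→N1→N3→N2→N4→N5→Hub: 18+17+10+21+3+16 = 85
Hub→N1→N3→N2→N5→N4→Hub: 18+17+10+18+3+19 = 85
Hub→N1→N3→N4→N2→N5→Hub: 18+17+26+21+18+16 = 116
Hub→N1→N3→N4→N5→N2→Hub: 18+17+26+3+18+24 = 106
Hub→N1→N3→N5→N2→N4→Hub: 18+17+28+18+21+19 = 121
Hub→N1→N3→N5→N4→N2→Hub: 18+17+28+3+21+24 = 111
Hub→N1→N4→N2→N3→N5→Hub: 18+24+21+10+28+16 = 117
Hub→N1→N4→N2→N5→N3→Hub: 18+24+21+18+28+34 = 143
… (46 more)
The minimum is 85.
One optimal route: Hub → N1 → N3 → N2 → N4 → N5 → Hub (or its reverse).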